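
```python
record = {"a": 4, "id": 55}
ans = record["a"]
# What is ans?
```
Trace:
  record={'a': 4, 'id': 55}
  record={'a': 4, 'id': 55}, ans=4

Final answer: 4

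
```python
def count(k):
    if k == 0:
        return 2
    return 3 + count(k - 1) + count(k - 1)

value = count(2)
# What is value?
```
Call trace (a repeated sub-call is expanded the first time; later identical calls just restate its return value):
count(k=2)
  count(k=1)
    count(k=0)
    -> return 2
    count(k=0)
    -> return 2
  -> return 7
  count(k=1) -> return 7  (same call as traced above)
-> return 17

Final answer: 17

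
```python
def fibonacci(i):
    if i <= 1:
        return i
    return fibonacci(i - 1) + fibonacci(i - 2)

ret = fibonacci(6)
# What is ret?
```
Call trace (a repeated sub-call is expanded the first time; later identical calls just restate its return value):
fibonacci(i=6)
  fibonacci(i=5)
    fibonacci(i=4)
      fibonacci(i=3)
        fibonacci(i=2)
          fibonacci(i=1)
          -> return 1
          fibonacci(i=0)
          -> return 0
        -> return 1
        fibonacci(i=1)
        -> return 1
      -> return 2
      fibonacci(i=2) -> return 1  (same call as traced above)
    -> return 3
    fibonacci(i=3) -> return 2  (same call as traced above)
  -> return 5
  fibonacci(i=4) -> return 3  (same call as traced above)
-> return 8

Final answer: 8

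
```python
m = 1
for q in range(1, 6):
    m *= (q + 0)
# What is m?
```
Trace:
  m=1
  m=1, q=1
  m=2, q=2
  m=6, q=3
  m=24, q=4
  m=120, q=5

Final answer: 120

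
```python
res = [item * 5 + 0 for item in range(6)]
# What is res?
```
Trace:
  item=0
  item=1
  item=2
  item=3
  item=4
  item=5
  res=[0, 5, 10, 15, 20, 25]

Final answer: [0, 5, 10, 15, 20, 25]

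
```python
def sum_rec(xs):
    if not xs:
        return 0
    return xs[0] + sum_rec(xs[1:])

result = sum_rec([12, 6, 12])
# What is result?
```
Call trace:
sum_rec(xs=[12, 6, 12])
  sum_rec(xs=[6, 12])
    sum_rec(xs=[12])
      sum_rec(xs=[])
      -> return 0
    -> return 12
  -> return 18
-> return 30

Final answer: 30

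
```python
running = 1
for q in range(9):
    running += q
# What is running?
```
Trace:
  running=1
  running=1, q=0
  running=2, q=1
  running=4, q=2
  running=7, q=3
  running=11, q=4
  running=16, q=5
  running=22, q=6
  running=29, q=7
  running=37, q=8

Final answer: 37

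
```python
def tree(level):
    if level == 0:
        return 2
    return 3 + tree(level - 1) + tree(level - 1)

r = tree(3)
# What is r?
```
Call trace (a repeated sub-call is expanded the first time; later identical calls just restate its return value):
tree(level=3)
  tree(level=2)
    tree(level=1)
      tree(level=0)
      -> return 2
      tree(level=0)
      -> return 2
    -> return 7
    tree(level=1) -> return 7  (same call as traced above)
  -> return 17
  tree(level=2) -> return 17  (same call as traced above)
-> return 37

Final answer: 37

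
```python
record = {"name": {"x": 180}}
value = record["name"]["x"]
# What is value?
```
Trace:
  record={'name': {'x': 180}}
  record={'name': {'x': 180}}, value=180

Final answer: 180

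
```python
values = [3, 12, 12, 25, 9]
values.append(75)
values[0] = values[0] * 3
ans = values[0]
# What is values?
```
Trace:
  values=[3, 12, 12, 25, 9]
  values=[3, 12, 12, 25, 9, 75]
  values=[9, 12, 12, 25, 9, 75]
  values=[9, 12, 12, 25, 9, 75], ans=9

Final answer: [9, 12, 12, 25, 9, 75]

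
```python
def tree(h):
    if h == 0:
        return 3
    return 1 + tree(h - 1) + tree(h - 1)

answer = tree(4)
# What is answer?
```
Call trace (a repeated sub-call is expanded the first time; later identical calls just restate its return value):
tree(h=4)
  tree(h=3)
    tree(h=2)
      tree(h=1)
        tree(h=0)
        -> return 3
        tree(h=0)
        -> return 3
      -> return 7
      tree(h=1) -> return 7  (same call as traced above)
    -> return 15
    tree(h=2) -> return 15  (same call as traced above)
  -> return 31
  tree(h=3) -> return 31  (same call as traced above)
-> return 63

Final answer: 63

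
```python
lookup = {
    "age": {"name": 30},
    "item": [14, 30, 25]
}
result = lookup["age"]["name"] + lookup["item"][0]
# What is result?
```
Trace:
  lookup={'age': {'name': 30}, 'item': [14, 30, 25]}
  lookup={'age': {'name': 30}, 'item': [14, 30, 25]}, result=44

Final answer: 44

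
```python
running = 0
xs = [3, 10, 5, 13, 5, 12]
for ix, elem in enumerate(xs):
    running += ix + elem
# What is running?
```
Trace:
  running=0
  running=3, ix=0, elem=3
  running=14, ix=1, elem=10
  running=21, ix=2, elem=5
  running=37, ix=3, elem=13
  running=46, ix=4, elem=5
  running=63, ix=5, elem=12

Final answer: 63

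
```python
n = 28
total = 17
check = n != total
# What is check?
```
Trace:
  n=28
  n=28, total=17
  n=28, total=17, check=True

Final answer: True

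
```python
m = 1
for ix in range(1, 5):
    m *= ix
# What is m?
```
Trace:
  m=1
  m=1, ix=1
  m=2, ix=2
  m=6, ix=3
  m=24, ix=4

Final answer: 24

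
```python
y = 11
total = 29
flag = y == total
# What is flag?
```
Trace:
  y=11
  y=11, total=29
  y=11, total=29, flag=False

Final answer: False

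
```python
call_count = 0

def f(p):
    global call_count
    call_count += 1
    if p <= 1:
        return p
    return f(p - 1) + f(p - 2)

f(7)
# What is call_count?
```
Call trace (a repeated sub-call is expanded the first time; later identical calls just restate its return value):
f(p=7)
  f(p=6)
    f(p=5)
      f(p=4)
        f(p=3)
          f(p=2)
            f(p=1)
            -> return 1
            f(p=0)
            -> return 0
          -> return 1
          f(p=1)
          -> return 1
        -> return 2
        f(p=2) -> return 1  (same call as traced above)
      -> return 3
      f(p=3) -> return 2  (same call as traced above)
    -> return 5
    f(p=4) -> return 3  (same call as traced above)
  -> return 8
  f(p=5) -> return 5  (same call as traced above)
-> return 13

call_count is incremented once per call, so count the calls in each subtree. Let C(p) = number of calls made by f(p).
C(0) = C(1) = 1 (base case, no recursion); C(p) = 1 + C(p - 1) + C(p - 2) otherwise.
C(2) = 1 + C(1) + C(0) = 1 + 1 + 1 = 3
C(3) = 1 + C(2) + C(1) = 1 + 3 + 1 = 5
C(4) = 1 + C(3) + C(2) = 1 + 5 + 3 = 9
C(5) = 1 + C(4) + C(3) = 1 + 9 + 5 = 15
C(6) = 1 + C(5) + C(4) = 1 + 15 + 9 = 25
C(7) = 1 + C(6) + C(5) = 1 + 25 + 15 = 41
call_count = C(7) = 41

Final answer: 41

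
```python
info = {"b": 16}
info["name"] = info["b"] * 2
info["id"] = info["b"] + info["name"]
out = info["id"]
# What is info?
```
Trace:
  info={'b': 16}
  info={'b': 16, 'name': 32}
  info={'b': 16, 'name': 32, 'id': 48}
  info={'b': 16, 'name': 32, 'id': 48}, out=48

Final answer: {'b': 16, 'name': 32, 'id': 48}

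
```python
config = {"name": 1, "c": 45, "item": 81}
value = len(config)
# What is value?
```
Trace:
  config={'name': 1, 'c': 45, 'item': 81}
  config={'name': 1, 'c': 45, 'item': 81}, value=3

Final answer: 3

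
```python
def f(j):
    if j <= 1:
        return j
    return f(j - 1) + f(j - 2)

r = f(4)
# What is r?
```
Call trace (a repeated sub-call is expanded the first time; later identical calls just restate its return value):
f(j=4)
  f(j=3)
    f(j=2)
      f(j=1)
      -> return 1
      f(j=0)
      -> return 0
    -> return 1
    f(j=1)
    -> return 1
  -> return 2
  f(j=2) -> return 1  (same call as traced above)
-> return 3

Final answer: 3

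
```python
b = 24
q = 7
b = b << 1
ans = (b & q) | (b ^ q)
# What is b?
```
Trace:
  b=24
  b=24, q=7
  b=48, q=7
  b=48, q=7, ans=55

Final answer: 48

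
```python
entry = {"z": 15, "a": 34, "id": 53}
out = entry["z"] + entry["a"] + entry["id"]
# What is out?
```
Trace:
  entry={'z': 15, 'a': 34, 'id': 53}
  entry={'z': 15, 'a': 34, 'id': 53}, out=102

Final answer: 102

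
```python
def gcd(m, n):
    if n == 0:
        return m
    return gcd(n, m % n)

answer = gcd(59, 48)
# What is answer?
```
Call trace:
gcd(m=59, n=48)
  gcd(m=48, n=11)
    gcd(m=11, n=4)
      gcd(m=4, n=3)
        gcd(m=3, n=1)
          gcd(m=1, n=0)
          -> return 1
        -> return 1
      -> return 1
    -> return 1
  -> return 1
-> return 1

Final answer: 1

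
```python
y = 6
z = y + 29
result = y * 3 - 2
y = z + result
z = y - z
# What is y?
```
Trace:
  y=6
  y=6, z=35
  y=6, z=35, result=16
  y=51, z=35, result=16
  y=51, z=16, result=16

Final answer: 51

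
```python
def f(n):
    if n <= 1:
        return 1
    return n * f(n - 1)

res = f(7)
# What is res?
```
Call trace:
f(n=7)
  f(n=6)
    f(n=5)
      f(n=4)
        f(n=3)
          f(n=2)
            f(n=1)
            -> return 1
          -> return 2
        -> return 6
      -> return 24
    -> return 120
  -> return 720
-> return 5040

Final answer: 5040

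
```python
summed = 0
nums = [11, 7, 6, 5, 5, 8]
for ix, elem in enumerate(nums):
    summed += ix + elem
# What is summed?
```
Trace:
  summed=0
  summed=11, ix=0, elem=11
  summed=19, ix=1, elem=7
  summed=27, ix=2, elem=6
  summed=35, ix=3, elem=5
  summed=44, ix=4, elem=5
  summed=57, ix=5, elem=8

Final answer: 57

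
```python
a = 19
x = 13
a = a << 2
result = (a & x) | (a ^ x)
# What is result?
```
Trace:
  a=19
  a=19, x=13
  a=76, x=13
  a=76, x=13, result=77

Final answer: 77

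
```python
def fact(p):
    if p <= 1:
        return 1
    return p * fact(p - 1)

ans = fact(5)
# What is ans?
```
Call trace:
fact(p=5)
  fact(p=4)
    fact(p=3)
      fact(p=2)
        fact(p=1)
        -> return 1
      -> return 2
    -> return 6
  -> return 24
-> return 120

Final answer: 120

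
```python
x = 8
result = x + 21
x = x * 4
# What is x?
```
Trace:
  x=8
  x=8, result=29
  x=32, result=29

Final answer: 32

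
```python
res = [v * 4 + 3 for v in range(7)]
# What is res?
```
Trace:
  v=0
  v=1
  v=2
  v=3
  v=4
  v=5
  v=6
  res=[3, 7, 11, 15, 19, 23, 27]

Final answer: [3, 7, 11, 15, 19, 23, 27]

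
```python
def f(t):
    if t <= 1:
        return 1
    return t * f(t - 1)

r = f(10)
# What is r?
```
Call trace:
f(t=10)
  f(t=9)
    f(t=8)
      f(t=7)
        f(t=6)
          f(t=5)
            f(t=4)
              f(t=3)
                f(t=2)
                  f(t=1)
                  -> return 1
                -> return 2
              -> return 6
            -> return 24
          -> return 120
        -> return 720
      -> return 5040
    -> return 40320
  -> return 362880
-> return 3628800

Final answer: 3628800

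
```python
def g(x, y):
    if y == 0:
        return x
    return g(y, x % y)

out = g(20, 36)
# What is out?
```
Call trace:
g(x=20, y=36)
  g(x=36, y=20)
    g(x=20, y=16)
      g(x=16, y=4)
        g(x=4, y=0)
        -> return 4
      -> return 4
    -> return 4
  -> return 4
-> return 4

Final answer: 4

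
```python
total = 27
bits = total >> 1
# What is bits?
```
Trace:
  total=27
  total=27, bits=13

Final answer: 13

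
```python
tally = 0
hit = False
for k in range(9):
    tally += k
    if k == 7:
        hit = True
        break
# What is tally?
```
Trace:
  tally=0
  tally=0, hit=False
  tally=0, hit=False, k=0
  tally=1, hit=False, k=1
  tally=3, hit=False, k=2
  tally=6, hit=False, k=3
  tally=10, hit=False, k=4
  tally=15, hit=False, k=5
  tally=21, hit=False, k=6
  tally=28, hit=True, k=7

Final answer: 28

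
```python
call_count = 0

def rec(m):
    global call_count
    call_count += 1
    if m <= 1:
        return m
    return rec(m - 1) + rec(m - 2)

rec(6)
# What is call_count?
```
Call trace (a repeated sub-call is expanded the first time; later identical calls just restate its return value):
rec(m=6)
  rec(m=5)
    rec(m=4)
      rec(m=3)
        rec(m=2)
          rec(m=1)
          -> return 1
          rec(m=0)
          -> return 0
        -> return 1
        rec(m=1)
        -> return 1
      -> return 2
      rec(m=2) -> return 1  (same call as traced above)
    -> return 3
    rec(m=3) -> return 2  (same call as traced above)
  -> return 5
  rec(m=4) -> return 3  (same call as traced above)
-> return 8

call_count is incremented once per call, so count the calls in each subtree. Let C(m) = number of calls made by rec(m).
C(0) = C(1) = 1 (base case, no recursion); C(m) = 1 + C(m - 1) + C(m - 2) otherwise.
C(2) = 1 + C(1) + C(0) = 1 + 1 + 1 = 3
C(3) = 1 + C(2) + C(1) = 1 + 3 + 1 = 5
C(4) = 1 + C(3) + C(2) = 1 + 5 + 3 = 9
C(5) = 1 + C(4) + C(3) = 1 + 9 + 5 = 15
C(6) = 1 + C(5) + C(4) = 1 + 15 + 9 = 25
call_count = C(6) = 25

Final answer: 25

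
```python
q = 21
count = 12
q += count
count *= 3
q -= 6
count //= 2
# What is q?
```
Trace:
  q=21
  q=21, count=12
  q=33, count=12
  q=33, count=36
  q=27, count=36
  q=27, count=18

Final answer: 27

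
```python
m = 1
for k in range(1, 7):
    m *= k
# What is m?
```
Trace:
  m=1
  m=1, k=1
  m=2, k=2
  m=6, k=3
  m=24, k=4
  m=120, k=5
  m=720, k=6

Final answer: 720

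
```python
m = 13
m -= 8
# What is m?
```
Trace:
  m=13
  m=5

Final answer: 5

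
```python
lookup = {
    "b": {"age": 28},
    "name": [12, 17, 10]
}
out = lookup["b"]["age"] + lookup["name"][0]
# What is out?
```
Trace:
  lookup={'b': {'age': 28}, 'name': [12, 17, 10]}
  lookup={'b': {'age': 28}, 'name': [12, 17, 10]}, out=40

Final answer: 40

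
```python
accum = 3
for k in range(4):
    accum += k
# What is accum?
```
Trace:
  accum=3
  accum=3, k=0
  accum=4, k=1
  accum=6, k=2
  accum=9, k=3

Final answer: 9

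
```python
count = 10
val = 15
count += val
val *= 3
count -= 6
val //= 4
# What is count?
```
Trace:
  count=10
  count=10, val=15
  count=25, val=15
  count=25, val=45
  count=19, val=45
  count=19, val=11

Final answer: 19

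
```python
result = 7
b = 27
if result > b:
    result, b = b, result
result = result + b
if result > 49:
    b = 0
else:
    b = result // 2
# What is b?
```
Trace:
  result=7
  result=7, b=27
  result=7, b=27
  result=34, b=27
  result=34, b=17

Final answer: 17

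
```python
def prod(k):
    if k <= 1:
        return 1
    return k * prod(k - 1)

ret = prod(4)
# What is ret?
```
Call trace:
prod(k=4)
  prod(k=3)
    prod(k=2)
      prod(k=1)
      -> return 1
    -> return 2
  -> return 6
-> return 24

Final answer: 24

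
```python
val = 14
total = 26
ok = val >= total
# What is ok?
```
Trace:
  val=14
  val=14, total=26
  val=14, total=26, ok=False

Final answer: False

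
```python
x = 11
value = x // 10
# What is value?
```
Trace:
  x=11
  x=11, value=1

Final answer: 1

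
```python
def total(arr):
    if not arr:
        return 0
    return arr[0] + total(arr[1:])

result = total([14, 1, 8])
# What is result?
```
Call trace:
total(arr=[14, 1, 8])
  total(arr=[1, 8])
    total(arr=[8])
      total(arr=[])
      -> return 0
    -> return 8
  -> return 9
-> return 23

Final answer: 23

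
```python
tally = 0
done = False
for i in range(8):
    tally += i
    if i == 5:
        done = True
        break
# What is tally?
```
Trace:
  tally=0
  tally=0, done=False
  tally=0, done=False, i=0
  tally=1, done=False, i=1
  tally=3, done=False, i=2
  tally=6, done=False, i=3
  tally=10, done=False, i=4
  tally=15, done=True, i=5

Final answer: 15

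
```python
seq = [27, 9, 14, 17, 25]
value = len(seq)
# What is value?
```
Trace:
  seq=[27, 9, 14, 17, 25]
  seq=[27, 9, 14, 17, 25], value=5

Final answer: 5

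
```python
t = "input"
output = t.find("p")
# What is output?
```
Trace:
  t='input'
  t='input', output=2

Final answer: 2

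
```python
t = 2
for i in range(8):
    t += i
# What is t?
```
Trace:
  t=2
  t=2, i=0
  t=3, i=1
  t=5, i=2
  t=8, i=3
  t=12, i=4
  t=17, i=5
  t=23, i=6
  t=30, i=7

Final answer: 30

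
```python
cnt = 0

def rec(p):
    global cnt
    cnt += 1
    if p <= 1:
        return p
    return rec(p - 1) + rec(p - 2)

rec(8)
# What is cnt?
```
Call trace (a repeated sub-call is expanded the first time; later identical calls just restate its return value):
rec(p=8)
  rec(p=7)
    rec(p=6)
      rec(p=5)
        rec(p=4)
          rec(p=3)
            rec(p=2)
              rec(p=1)
              -> return 1
              rec(p=0)
              -> return 0
            -> return 1
            rec(p=1)
            -> return 1
          -> return 2
          rec(p=2) -> return 1  (same call as traced above)
        -> return 3
        rec(p=3) -> return 2  (same call as traced above)
      -> return 5
      rec(p=4) -> return 3  (same call as traced above)
    -> return 8
    rec(p=5) -> return 5  (same call as traced above)
  -> return 13
  rec(p=6) -> return 8  (same call as traced above)
-> return 21

cnt is incremented once per call, so count the calls in each subtree. Let C(p) = number of calls made by rec(p).
C(0) = C(1) = 1 (base case, no recursion); C(p) = 1 + C(p - 1) + C(p - 2) otherwise.
C(2) = 1 + C(1) + C(0) = 1 + 1 + 1 = 3
C(3) = 1 + C(2) + C(1) = 1 + 3 + 1 = 5
C(4) = 1 + C(3) + C(2) = 1 + 5 + 3 = 9
C(5) = 1 + C(4) + C(3) = 1 + 9 + 5 = 15
C(6) = 1 + C(5) + C(4) = 1 + 15 + 9 = 25
C(7) = 1 + C(6) + C(5) = 1 + 25 + 15 = 41
C(8) = 1 + C(7) + C(6) = 1 + 41 + 25 = 67
cnt = C(8) = 67

Final answer: 67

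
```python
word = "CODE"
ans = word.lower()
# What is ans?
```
Trace:
  word='CODE'
  word='CODE', ans='code'

Final answer: 'code'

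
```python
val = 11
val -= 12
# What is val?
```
Trace:
  val=11
  val=-1

Final answer: -1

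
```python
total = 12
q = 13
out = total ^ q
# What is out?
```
Trace:
  total=12
  total=12, q=13
  total=12, q=13, out=1

Final answer: 1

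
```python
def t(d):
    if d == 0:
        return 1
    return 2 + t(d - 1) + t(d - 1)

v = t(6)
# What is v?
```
Call trace (a repeated sub-call is expanded the first time; later identical calls just restate its return value):
t(d=6)
  t(d=5)
    t(d=4)
      t(d=3)
        t(d=2)
          t(d=1)
            t(d=0)
            -> return 1
            t(d=0)
            -> return 1
          -> return 4
          t(d=1) -> return 4  (same call as traced above)
        -> return 10
        t(d=2) -> return 10  (same call as traced above)
      -> return 22
      t(d=3) -> return 22  (same call as traced above)
    -> return 46
    t(d=4) -> return 46  (same call as traced above)
  -> return 94
  t(d=5) -> return 94  (same call as traced above)
-> return 190

Final answer: 190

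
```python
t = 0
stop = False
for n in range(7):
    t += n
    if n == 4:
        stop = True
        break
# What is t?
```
Trace:
  t=0
  t=0, stop=False
  t=0, stop=False, n=0
  t=1, stop=False, n=1
  t=3, stop=False, n=2
  t=6, stop=False, n=3
  t=10, stop=True, n=4

Final answer: 10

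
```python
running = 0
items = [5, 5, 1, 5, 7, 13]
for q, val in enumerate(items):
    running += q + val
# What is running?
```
Trace:
  running=0
  running=5, q=0, val=5
  running=11, q=1, val=5
  running=14, q=2, val=1
  running=22, q=3, val=5
  running=33, q=4, val=7
  running=51, q=5, val=13

Final answer: 51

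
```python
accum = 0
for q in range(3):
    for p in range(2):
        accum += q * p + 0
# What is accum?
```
Trace:
  accum=0
  accum=0, q=0, p=0
  accum=0, q=0, p=1
  accum=0, q=1, p=0
  accum=1, q=1, p=1
  accum=1, q=2, p=0
  accum=3, q=2, p=1

Final answer: 3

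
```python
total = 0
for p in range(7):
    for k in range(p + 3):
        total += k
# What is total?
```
Trace:
  total=0
  total=0, p=0, k=0
  total=1, p=0, k=1
  total=3, p=0, k=2
  total=3, p=1, k=0
  total=4, p=1, k=1
  total=6, p=1, k=2
  total=9, p=1, k=3
  total=9, p=2, k=0
  total=10, p=2, k=1
  total=12, p=2, k=2
  total=15, p=2, k=3
  total=19, p=2, k=4
  total=19, p=3, k=0
  total=20, p=3, k=1
  total=22, p=3, k=2
  total=25, p=3, k=3
  total=29, p=3, k=4
  total=34, p=3, k=5
  total=34, p=4, k=0
  total=35, p=4, k=1
  total=37, p=4, k=2
  total=40, p=4, k=3
  total=44, p=4, k=4
  total=49, p=4, k=5
  total=55, p=4, k=6
  total=55, p=5, k=0
  total=56, p=5, k=1
  total=58, p=5, k=2
  total=61, p=5, k=3
  total=65, p=5, k=4
  total=70, p=5, k=5
  total=76, p=5, k=6
  total=83, p=5, k=7
  total=83, p=6, k=0
  total=84, p=6, k=1
  total=86, p=6, k=2
  total=89, p=6, k=3
  total=93, p=6, k=4
  total=98, p=6, k=5
  total=104, p=6, k=6
  total=111, p=6, k=7
  total=119, p=6, k=8

Final answer: 119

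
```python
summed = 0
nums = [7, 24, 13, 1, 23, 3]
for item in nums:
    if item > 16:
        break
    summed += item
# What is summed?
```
Trace:
  summed=0
  summed=7, item=7
  summed=7, item=24

Final answer: 7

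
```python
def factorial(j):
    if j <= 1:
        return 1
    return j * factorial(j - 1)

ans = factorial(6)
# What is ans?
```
Call trace:
factorial(j=6)
  factorial(j=5)
    factorial(j=4)
      factorial(j=3)
        factorial(j=2)
          factorial(j=1)
          -> return 1
        -> return 2
      -> return 6
    -> return 24
  -> return 120
-> return 720

Final answer: 720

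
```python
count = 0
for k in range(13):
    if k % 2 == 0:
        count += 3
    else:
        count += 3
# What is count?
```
Trace:
  count=0
  count=3, k=0
  count=6, k=1
  count=9, k=2
  count=12, k=3
  count=15, k=4
  count=18, k=5
  count=21, k=6
  count=24, k=7
  count=27, k=8
  count=30, k=9
  count=33, k=10
  count=36, k=11
  count=39, k=12

Final answer: 39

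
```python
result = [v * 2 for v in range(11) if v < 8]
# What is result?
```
Trace:
  v=0
  v=1
  v=2
  v=3
  v=4
  v=5
  v=6
  v=7
  v=8
  v=9
  v=10
  result=[0, 2, 4, 6, 8, 10, 12, 14]

Final answer: [0, 2, 4, 6, 8, 10, 12, 14]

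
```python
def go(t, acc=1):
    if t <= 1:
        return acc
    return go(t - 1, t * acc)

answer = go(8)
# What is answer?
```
Call trace:
go(t=8, acc=1)
  go(t=7, acc=8)
    go(t=6, acc=56)
      go(t=5, acc=336)
        go(t=4, acc=1680)
          go(t=3, acc=6720)
            go(t=2, acc=20160)
              go(t=1, acc=40320)
              -> return 40320
            -> return 40320
          -> return 40320
        -> return 40320
      -> return 40320
    -> return 40320
  -> return 40320
-> return 40320

Final answer: 40320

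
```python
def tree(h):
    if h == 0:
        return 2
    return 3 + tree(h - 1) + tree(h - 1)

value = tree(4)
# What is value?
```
Call trace (a repeated sub-call is expanded the first time; later identical calls just restate its return value):
tree(h=4)
  tree(h=3)
    tree(h=2)
      tree(h=1)
        tree(h=0)
        -> return 2
        tree(h=0)
        -> return 2
      -> return 7
      tree(h=1) -> return 7  (same call as traced above)
    -> return 17
    tree(h=2) -> return 17  (same call as traced above)
  -> return 37
  tree(h=3) -> return 37  (same call as traced above)
-> return 77

Final answer: 77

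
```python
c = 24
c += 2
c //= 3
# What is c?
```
Trace:
  c=24
  c=26
  c=8

Final answer: 8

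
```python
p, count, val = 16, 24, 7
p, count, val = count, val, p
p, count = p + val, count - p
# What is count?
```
Trace:
  p=16, count=24, val=7
  p=24, count=7, val=16
  p=40, count=-17, val=16

Final answer: -17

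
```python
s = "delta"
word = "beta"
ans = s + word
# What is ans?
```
Trace:
  s='delta'
  s='delta', word='beta'
  s='delta', word='beta', ans='deltabeta'

Final answer: 'deltabeta'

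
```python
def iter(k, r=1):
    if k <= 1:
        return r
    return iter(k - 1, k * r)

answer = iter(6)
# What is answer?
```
Call trace:
iter(k=6, r=1)
  iter(k=5, r=6)
    iter(k=4, r=30)
      iter(k=3, r=120)
        iter(k=2, r=360)
          iter(k=1, r=720)
          -> return 720
        -> return 720
      -> return 720
    -> return 720
  -> return 720
-> return 720

Final answer: 720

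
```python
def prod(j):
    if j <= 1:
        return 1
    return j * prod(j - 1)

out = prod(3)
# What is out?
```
Call trace:
prod(j=3)
  prod(j=2)
    prod(j=1)
    -> return 1
  -> return 2
-> return 6

Final answer: 6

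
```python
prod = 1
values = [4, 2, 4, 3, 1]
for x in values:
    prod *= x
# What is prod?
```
Trace:
  prod=1
  prod=4, x=4
  prod=8, x=2
  prod=32, x=4
  prod=96, x=3
  prod=96, x=1

Final answer: 96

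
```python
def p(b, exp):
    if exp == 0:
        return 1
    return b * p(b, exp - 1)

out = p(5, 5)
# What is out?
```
Call trace:
p(b=5, exp=5)
  p(b=5, exp=4)
    p(b=5, exp=3)
      p(b=5, exp=2)
        p(b=5, exp=1)
          p(b=5, exp=0)
          -> return 1
        -> return 5
      -> return 25
    -> return 125
  -> return 625
-> return 3125

Final answer: 3125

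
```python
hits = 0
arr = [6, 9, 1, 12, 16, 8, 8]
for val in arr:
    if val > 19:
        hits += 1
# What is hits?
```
Trace:
  hits=0
  hits=0, val=6
  hits=0, val=9
  hits=0, val=1
  hits=0, val=12
  hits=0, val=16
  hits=0, val=8
  hits=0, val=8

Final answer: 0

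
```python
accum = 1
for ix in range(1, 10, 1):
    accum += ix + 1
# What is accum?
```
Trace:
  accum=1
  accum=3, ix=1
  accum=6, ix=2
  accum=10, ix=3
  accum=15, ix=4
  accum=21, ix=5
  accum=28, ix=6
  accum=36, ix=7
  accum=45, ix=8
  accum=55, ix=9

Final answer: 55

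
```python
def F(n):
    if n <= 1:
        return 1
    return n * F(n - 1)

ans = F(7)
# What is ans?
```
Call trace:
F(n=7)
  F(n=6)
    F(n=5)
      F(n=4)
        F(n=3)
          F(n=2)
            F(n=1)
            -> return 1
          -> return 2
        -> return 6
      -> return 24
    -> return 120
  -> return 720
-> return 5040

Final answer: 5040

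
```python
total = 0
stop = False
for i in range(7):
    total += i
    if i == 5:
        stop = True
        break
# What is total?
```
Trace:
  total=0
  total=0, stop=False
  total=0, stop=False, i=0
  total=1, stop=False, i=1
  total=3, stop=False, i=2
  total=6, stop=False, i=3
  total=10, stop=False, i=4
  total=15, stop=True, i=5

Final answer: 15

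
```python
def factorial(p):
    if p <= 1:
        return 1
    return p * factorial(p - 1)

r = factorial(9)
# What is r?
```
Call trace:
factorial(p=9)
  factorial(p=8)
    factorial(p=7)
      factorial(p=6)
        factorial(p=5)
          factorial(p=4)
            factorial(p=3)
              factorial(p=2)
                factorial(p=1)
                -> return 1
              -> return 2
            -> return 6
          -> return 24
        -> return 120
      -> return 720
    -> return 5040
  -> return 40320
-> return 362880

Final answer: 362880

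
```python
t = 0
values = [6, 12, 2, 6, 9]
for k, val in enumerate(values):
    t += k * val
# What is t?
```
Trace:
  t=0
  t=0, k=0, val=6
  t=12, k=1, val=12
  t=16, k=2, val=2
  t=34, k=3, val=6
  t=70, k=4, val=9

Final answer: 70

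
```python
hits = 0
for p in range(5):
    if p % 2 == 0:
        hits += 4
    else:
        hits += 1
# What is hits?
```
Trace:
  hits=0
  hits=4, p=0
  hits=5, p=1
  hits=9, p=2
  hits=10, p=3
  hits=14, p=4

Final answer: 14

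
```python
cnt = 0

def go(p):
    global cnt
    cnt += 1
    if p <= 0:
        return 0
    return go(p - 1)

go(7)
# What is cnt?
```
Call trace:
go(p=7)
  go(p=6)
    go(p=5)
      go(p=4)
        go(p=3)
          go(p=2)
            go(p=1)
              go(p=0)
              -> return 0
            -> return 0
          -> return 0
        -> return 0
      -> return 0
    -> return 0
  -> return 0
-> return 0

cnt is incremented once per call. go is entered once for each p = 7, 6, 5, 4, 3, 2, 1, 0 (the p <= 0 call returns without recursing), i.e. 7 + 1 calls.
cnt = 8

Final answer: 8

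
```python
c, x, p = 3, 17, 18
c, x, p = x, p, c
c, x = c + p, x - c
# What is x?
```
Trace:
  c=3, x=17, p=18
  c=17, x=18, p=3
  c=20, x=1, p=3

Final answer: 1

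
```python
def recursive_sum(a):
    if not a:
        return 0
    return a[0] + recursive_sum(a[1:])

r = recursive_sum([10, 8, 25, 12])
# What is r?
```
Call trace:
recursive_sum(a=[10, 8, 25, 12])
  recursive_sum(a=[8, 25, 12])
    recursive_sum(a=[25, 12])
      recursive_sum(a=[12])
        recursive_sum(a=[])
        -> return 0
      -> return 12
    -> return 37
  -> return 45
-> return 55

Final answer: 55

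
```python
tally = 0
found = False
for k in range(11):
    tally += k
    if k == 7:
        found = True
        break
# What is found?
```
Trace:
  tally=0
  tally=0, found=False
  tally=0, found=False, k=0
  tally=1, found=False, k=1
  tally=3, found=False, k=2
  tally=6, found=False, k=3
  tally=10, found=False, k=4
  tally=15, found=False, k=5
  tally=21, found=False, k=6
  tally=28, found=True, k=7

Final answer: True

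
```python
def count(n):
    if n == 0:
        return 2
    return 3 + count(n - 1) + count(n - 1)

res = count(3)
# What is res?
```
Call trace (a repeated sub-call is expanded the first time; later identical calls just restate its return value):
count(n=3)
  count(n=2)
    count(n=1)
      count(n=0)
      -> return 2
      count(n=0)
      -> return 2
    -> return 7
    count(n=1) -> return 7  (same call as traced above)
  -> return 17
  count(n=2) -> return 17  (same call as traced above)
-> return 37

Final answer: 37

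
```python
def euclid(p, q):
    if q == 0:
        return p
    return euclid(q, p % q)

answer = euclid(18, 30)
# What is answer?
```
Call trace:
euclid(p=18, q=30)
  euclid(p=30, q=18)
    euclid(p=18, q=12)
      euclid(p=12, q=6)
        euclid(p=6, q=0)
        -> return 6
      -> return 6
    -> return 6
  -> return 6
-> return 6

Final answer: 6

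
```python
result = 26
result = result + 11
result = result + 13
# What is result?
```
Trace:
  result=26
  result=37
  result=50

Final answer: 50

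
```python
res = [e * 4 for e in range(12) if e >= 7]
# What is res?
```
Trace:
  e=0
  e=1
  e=2
  e=3
  e=4
  e=5
  e=6
  e=7
  e=8
  e=9
  e=10
  e=11
  res=[28, 32, 36, 40, 44]

Final answer: [28, 32, 36, 40, 44]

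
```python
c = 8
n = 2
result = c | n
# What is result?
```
Trace:
  c=8
  c=8, n=2
  c=8, n=2, result=10

Final answer: 10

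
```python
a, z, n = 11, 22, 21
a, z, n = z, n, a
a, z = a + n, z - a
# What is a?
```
Trace:
  a=11, z=22, n=21
  a=22, z=21, n=11
  a=33, z=-1, n=11

Final answer: 33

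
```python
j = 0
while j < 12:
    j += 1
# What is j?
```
Trace:
  j=0
  j=1
  j=2
  j=3
  j=4
  j=5
  j=6
  j=7
  j=8
  j=9
  j=10
  j=11
  j=12

Final answer: 12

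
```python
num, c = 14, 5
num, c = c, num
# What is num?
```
Trace:
  num=14, c=5
  num=5, c=14

Final answer: 5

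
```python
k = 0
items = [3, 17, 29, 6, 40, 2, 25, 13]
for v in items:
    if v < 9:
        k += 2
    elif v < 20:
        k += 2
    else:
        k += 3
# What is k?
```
Trace:
  k=0
  k=2, v=3
  k=4, v=17
  k=7, v=29
  k=9, v=6
  k=12, v=40
  k=14, v=2
  k=17, v=25
  k=19, v=13

Final answer: 19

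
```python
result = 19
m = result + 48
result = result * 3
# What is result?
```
Trace:
  result=19
  result=19, m=67
  result=57, m=67

Final answer: 57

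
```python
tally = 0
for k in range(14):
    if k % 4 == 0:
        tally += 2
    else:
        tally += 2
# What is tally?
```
Trace:
  tally=0
  tally=2, k=0
  tally=4, k=1
  tally=6, k=2
  tally=8, k=3
  tally=10, k=4
  tally=12, k=5
  tally=14, k=6
  tally=16, k=7
  tally=18, k=8
  tally=20, k=9
  tally=22, k=10
  tally=24, k=11
  tally=26, k=12
  tally=28, k=13

Final answer: 28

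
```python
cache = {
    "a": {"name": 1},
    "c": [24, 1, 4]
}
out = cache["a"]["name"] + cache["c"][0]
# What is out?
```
Trace:
  cache={'a': {'name': 1}, 'c': [24, 1, 4]}
  cache={'a': {'name': 1}, 'c': [24, 1, 4]}, out=25

Final answer: 25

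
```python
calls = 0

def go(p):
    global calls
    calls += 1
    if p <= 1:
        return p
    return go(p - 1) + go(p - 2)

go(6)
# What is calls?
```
Call trace (a repeated sub-call is expanded the first time; later identical calls just restate its return value):
go(p=6)
  go(p=5)
    go(p=4)
      go(p=3)
        go(p=2)
          go(p=1)
          -> return 1
          go(p=0)
          -> return 0
        -> return 1
        go(p=1)
        -> return 1
      -> return 2
      go(p=2) -> return 1  (same call as traced above)
    -> return 3
    go(p=3) -> return 2  (same call as traced above)
  -> return 5
  go(p=4) -> return 3  (same call as traced above)
-> return 8

calls is incremented once per call, so count the calls in each subtree. Let C(p) = number of calls made by go(p).
C(0) = C(1) = 1 (base case, no recursion); C(p) = 1 + C(p - 1) + C(p - 2) otherwise.
C(2) = 1 + C(1) + C(0) = 1 + 1 + 1 = 3
C(3) = 1 + C(2) + C(1) = 1 + 3 + 1 = 5
C(4) = 1 + C(3) + C(2) = 1 + 5 + 3 = 9
C(5) = 1 + C(4) + C(3) = 1 + 9 + 5 = 15
C(6) = 1 + C(5) + C(4) = 1 + 15 + 9 = 25
calls = C(6) = 25

Final answer: 25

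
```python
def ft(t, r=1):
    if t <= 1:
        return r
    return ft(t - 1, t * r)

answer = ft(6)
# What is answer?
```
Call trace:
ft(t=6, r=1)
  ft(t=5, r=6)
    ft(t=4, r=30)
      ft(t=3, r=120)
        ft(t=2, r=360)
          ft(t=1, r=720)
          -> return 720
        -> return 720
      -> return 720
    -> return 720
  -> return 720
-> return 720

Final answer: 720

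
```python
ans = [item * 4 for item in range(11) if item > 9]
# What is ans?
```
Trace:
  item=0
  item=1
  item=2
  item=3
  item=4
  item=5
  item=6
  item=7
  item=8
  item=9
  item=10
  ans=[40]

Final answer: [40]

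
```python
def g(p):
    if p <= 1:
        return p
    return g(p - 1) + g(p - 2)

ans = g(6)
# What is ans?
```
Call trace (a repeated sub-call is expanded the first time; later identical calls just restate its return value):
g(p=6)
  g(p=5)
    g(p=4)
      g(p=3)
        g(p=2)
          g(p=1)
          -> return 1
          g(p=0)
          -> return 0
        -> return 1
        g(p=1)
        -> return 1
      -> return 2
      g(p=2) -> return 1  (same call as traced above)
    -> return 3
    g(p=3) -> return 2  (same call as traced above)
  -> return 5
  g(p=4) -> return 3  (same call as traced above)
-> return 8

Final answer: 8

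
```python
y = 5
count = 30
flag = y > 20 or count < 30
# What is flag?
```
Trace:
  y=5
  y=5, count=30
  y=5, count=30, flag=False

Final answer: False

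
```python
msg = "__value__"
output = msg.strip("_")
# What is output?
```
Trace:
  msg='__value__'
  msg='__value__', output='value'

Final answer: 'value'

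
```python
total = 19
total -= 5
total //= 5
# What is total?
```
Trace:
  total=19
  total=14
  total=2

Final answer: 2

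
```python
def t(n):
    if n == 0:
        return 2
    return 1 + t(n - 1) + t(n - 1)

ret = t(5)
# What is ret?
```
Call trace (a repeated sub-call is expanded the first time; later identical calls just restate its return value):
t(n=5)
  t(n=4)
    t(n=3)
      t(n=2)
        t(n=1)
          t(n=0)
          -> return 2
          t(n=0)
          -> return 2
        -> return 5
        t(n=1) -> return 5  (same call as traced above)
      -> return 11
      t(n=2) -> return 11  (same call as traced above)
    -> return 23
    t(n=3) -> return 23  (same call as traced above)
  -> return 47
  t(n=4) -> return 47  (same call as traced above)
-> return 95

Final answer: 95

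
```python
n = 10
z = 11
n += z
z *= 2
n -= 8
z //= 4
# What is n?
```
Trace:
  n=10
  n=10, z=11
  n=21, z=11
  n=21, z=22
  n=13, z=22
  n=13, z=5

Final answer: 13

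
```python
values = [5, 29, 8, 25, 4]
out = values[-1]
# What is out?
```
Trace:
  values=[5, 29, 8, 25, 4]
  values=[5, 29, 8, 25, 4], out=4

Final answer: 4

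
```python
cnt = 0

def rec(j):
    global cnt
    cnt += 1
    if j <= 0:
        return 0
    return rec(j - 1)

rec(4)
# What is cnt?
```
Call trace:
rec(j=4)
  rec(j=3)
    rec(j=2)
      rec(j=1)
        rec(j=0)
        -> return 0
      -> return 0
    -> return 0
  -> return 0
-> return 0

cnt is incremented once per call. rec is entered once for each j = 4, 3, 2, 1, 0 (the j <= 0 call returns without recursing), i.e. 4 + 1 calls.
cnt = 5

Final answer: 5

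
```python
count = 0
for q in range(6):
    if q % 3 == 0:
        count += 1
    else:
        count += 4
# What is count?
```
Trace:
  count=0
  count=1, q=0
  count=5, q=1
  count=9, q=2
  count=10, q=3
  count=14, q=4
  count=18, q=5

Final answer: 18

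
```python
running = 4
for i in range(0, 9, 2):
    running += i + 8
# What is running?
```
Trace:
  running=4
  running=12, i=0
  running=22, i=2
  running=34, i=4
  running=48, i=6
  running=64, i=8

Final answer: 64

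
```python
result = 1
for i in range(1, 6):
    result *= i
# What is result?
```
Trace:
  result=1
  result=1, i=1
  result=2, i=2
  result=6, i=3
  result=24, i=4
  result=120, i=5

Final answer: 120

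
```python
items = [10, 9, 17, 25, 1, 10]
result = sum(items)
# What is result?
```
Trace:
  items=[10, 9, 17, 25, 1, 10]
  items=[10, 9, 17, 25, 1, 10], result=72

Final answer: 72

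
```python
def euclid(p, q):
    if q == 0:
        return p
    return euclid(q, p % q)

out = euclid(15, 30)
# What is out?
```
Call trace:
euclid(p=15, q=30)
  euclid(p=30, q=15)
    euclid(p=15, q=0)
    -> return 15
  -> return 15
-> return 15

Final answer: 15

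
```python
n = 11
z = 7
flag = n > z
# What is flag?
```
Trace:
  n=11
  n=11, z=7
  n=11, z=7, flag=True

Final answer: True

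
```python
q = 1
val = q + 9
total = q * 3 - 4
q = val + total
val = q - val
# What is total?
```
Trace:
  q=1
  q=1, val=10
  q=1, val=10, total=-1
  q=9, val=10, total=-1
  q=9, val=-1, total=-1

Final answer: -1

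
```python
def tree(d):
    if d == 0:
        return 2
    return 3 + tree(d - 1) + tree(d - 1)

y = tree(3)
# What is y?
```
Call trace (a repeated sub-call is expanded the first time; later identical calls just restate its return value):
tree(d=3)
  tree(d=2)
    tree(d=1)
      tree(d=0)
      -> return 2
      tree(d=0)
      -> return 2
    -> return 7
    tree(d=1) -> return 7  (same call as traced above)
  -> return 17
  tree(d=2) -> return 17  (same call as traced above)
-> return 37

Final answer: 37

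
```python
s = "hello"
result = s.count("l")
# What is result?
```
Trace:
  s='hello'
  s='hello', result=2

Final answer: 2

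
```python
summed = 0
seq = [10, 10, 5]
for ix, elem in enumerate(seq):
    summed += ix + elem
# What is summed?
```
Trace:
  summed=0
  summed=10, ix=0, elem=10
  summed=21, ix=1, elem=10
  summed=28, ix=2, elem=5

Final answer: 28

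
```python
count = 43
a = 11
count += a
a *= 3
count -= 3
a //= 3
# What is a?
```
Trace:
  count=43
  count=43, a=11
  count=54, a=11
  count=54, a=33
  count=51, a=33
  count=51, a=11

Final answer: 11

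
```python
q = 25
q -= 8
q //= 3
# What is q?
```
Trace:
  q=25
  q=17
  q=5

Final answer: 5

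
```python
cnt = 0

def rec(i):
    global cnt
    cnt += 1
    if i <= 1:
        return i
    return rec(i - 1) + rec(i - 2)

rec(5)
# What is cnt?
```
Call trace (a repeated sub-call is expanded the first time; later identical calls just restate its return value):
rec(i=5)
  rec(i=4)
    rec(i=3)
      rec(i=2)
        rec(i=1)
        -> return 1
        rec(i=0)
        -> return 0
      -> return 1
      rec(i=1)
      -> return 1
    -> return 2
    rec(i=2) -> return 1  (same call as traced above)
  -> return 3
  rec(i=3) -> return 2  (same call as traced above)
-> return 5

cnt is incremented once per call, so count the calls in each subtree. Let C(i) = number of calls made by rec(i).
C(0) = C(1) = 1 (base case, no recursion); C(i) = 1 + C(i - 1) + C(i - 2) otherwise.
C(2) = 1 + C(1) + C(0) = 1 + 1 + 1 = 3
C(3) = 1 + C(2) + C(1) = 1 + 3 + 1 = 5
C(4) = 1 + C(3) + C(2) = 1 + 5 + 3 = 9
C(5) = 1 + C(4) + C(3) = 1 + 9 + 5 = 15
cnt = C(5) = 15

Final answer: 15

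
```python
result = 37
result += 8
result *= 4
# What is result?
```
Trace:
  result=37
  result=45
  result=180

Final answer: 180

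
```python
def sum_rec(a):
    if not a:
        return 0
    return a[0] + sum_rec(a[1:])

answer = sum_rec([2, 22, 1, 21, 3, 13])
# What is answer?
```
Call trace:
sum_rec(a=[2, 22, 1, 21, 3, 13])
  sum_rec(a=[22, 1, 21, 3, 13])
    sum_rec(a=[1, 21, 3, 13])
      sum_rec(a=[21, 3, 13])
        sum_rec(a=[3, 13])
          sum_rec(a=[13])
            sum_rec(a=[])
            -> return 0
          -> return 13
        -> return 16
      -> return 37
    -> return 38
  -> return 60
-> return 62

Final answer: 62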